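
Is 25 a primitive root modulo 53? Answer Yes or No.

No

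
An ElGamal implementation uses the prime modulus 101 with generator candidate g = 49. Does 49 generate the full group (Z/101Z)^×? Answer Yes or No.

φ(101) = 101 − 1 = 100 = 2^2 · 5^2.
49 is a primitive root mod 101 iff 49^(φ(101)/q) ≢ 1 for every prime q | φ(101), i.e. q ∈ {2, 5}.
49^50 ≡ 1 (mod 101)  [q = 2: ≡ 1 ✗]
49^20 ≡ 87 (mod 101)  [q = 5: ≢ 1 ✓]
49^50 ≡ 1 shows ord(49) | 50, strictly less than φ(101); not a primitive root.

No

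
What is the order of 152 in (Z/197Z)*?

196

The order of 152 must divide φ(197) = 197 − 1 = 196 = 2^2 · 7^2.
Divisors of 196: 1, 2, 4, 7, 14, 28, 49, 98, 196.
Compute 152^d (mod 197) for the divisors d until we hit 1:
152^1 ≡ 152 (mod 197)
152^2 ≡ 55 (mod 197)
152^4 ≡ 70 (mod 197)
152^7 ≡ 110 (mod 197)
152^14 ≡ 83 (mod 197)
152^28 ≡ 191 (mod 197)
152^49 ≡ 183 (mod 197)
152^98 ≡ 196 (mod 197)
152^196 ≡ 1 (mod 197) ✓
Therefore the multiplicative order of 152 modulo 197 is 196.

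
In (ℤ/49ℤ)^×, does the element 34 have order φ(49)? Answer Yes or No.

No

φ(49) = φ(7^2) = 7·(7−1) = 42 = 2 · 3 · 7.
Test 34^(42/q) mod 49 for each prime factor q of 42:
34^21 ≡ 48 (mod 49)  [q = 2: ≢ 1 ✓]
34^14 ≡ 1 (mod 49)  [q = 3: ≡ 1 ✗]
34^6 ≡ 36 (mod 49)  [q = 7: ≢ 1 ✓]
Since 34^14 ≡ 1, the order of 34 divides 14 < 42, so 34 is not a primitive root.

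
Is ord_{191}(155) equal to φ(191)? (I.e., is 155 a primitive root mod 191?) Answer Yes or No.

No

φ(191) = 191 − 1 = 190 = 2 · 5 · 19.
Test 155^(190/q) mod 191 for each prime factor q of 190:
155^95 ≡ 190 (mod 191)  [q = 2: ≢ 1 ✓]
155^38 ≡ 1 (mod 191)  [q = 5: ≡ 1 ✗]
155^10 ≡ 6 (mod 191)  [q = 19: ≢ 1 ✓]
155^38 ≡ 1 shows ord(155) | 38, strictly less than φ(191); not a primitive root.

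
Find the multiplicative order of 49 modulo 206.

51

Since 49 ∈ (Z/206Z)^×, its order divides φ(206) = φ(2)·φ(103) = 1·102 = 102 = 2 · 3 · 17.
Divisors of 102: 1, 2, 3, 6, 17, 34, 51, 102.
Test each divisor d:
49^1 ≡ 49
49^2 ≡ 135
49^3 ≡ 23
49^6 ≡ 117
49^17 ≡ 159
49^34 ≡ 149
49^51 ≡ 1
So ord_206(49) = 51.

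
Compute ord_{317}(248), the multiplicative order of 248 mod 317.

The order of 248 must divide φ(317) = 317 − 1 = 316 = 2^2 · 79.
Divisors of 316: 1, 2, 4, 79, 158, 316.
Evaluate successive powers at the divisors of 316:
248^1 ≡ 248 (mod 317)
248^2 ≡ 6 (mod 317)
248^4 ≡ 36 (mod 317)
248^79 ≡ 114 (mod 317)
248^158 ≡ 316 (mod 317)
248^316 ≡ 1 (mod 317) ✓
So ord_317(248) = 316.

316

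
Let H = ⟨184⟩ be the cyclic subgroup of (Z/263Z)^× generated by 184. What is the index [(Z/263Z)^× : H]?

Since 184 ∈ (Z/263Z)^×, its order divides φ(263) = 263 − 1 = 262 = 2 · 131.
Divisors of 262: 1, 2, 131, 262.
Compute 184^d (mod 263) for the divisors d until we hit 1:
184^1 ≡ 184
184^2 ≡ 192
184^131 ≡ 1
So ord_263(184) = 131, hence |⟨184⟩| = 131.
[(Z/263Z)^× : ⟨184⟩] = 262/131 = 2.

2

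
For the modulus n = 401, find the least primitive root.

3

φ(401) = 401 − 1 = 400 = 2^4 · 5^2.
g is a primitive root iff g^(400/q) ≢ 1 (mod 401) for each prime q ∈ {2, 5}.
g = 2: 2^200 ≡ 1 — hits 1, so not a primitive root.
g = 3: 3^200 ≡ 400; 3^80 ≡ 72 — none is 1, so 3 is a primitive root.
The smallest primitive root modulo 401 is 3.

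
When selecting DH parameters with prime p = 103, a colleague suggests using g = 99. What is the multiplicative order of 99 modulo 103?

102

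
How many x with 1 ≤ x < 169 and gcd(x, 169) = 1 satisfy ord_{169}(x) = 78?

24

φ(169) = φ(13^2) = 13·(13−1) = 156 = 2^2 · 3 · 13.
Since (Z/169Z)^× is cyclic of order 156, the number of elements of order d is φ(d) when d | 156 and 0 otherwise.
78 = 2 · 3 · 13 divides 156, and φ(78) = 24.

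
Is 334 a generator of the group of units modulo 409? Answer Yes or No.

No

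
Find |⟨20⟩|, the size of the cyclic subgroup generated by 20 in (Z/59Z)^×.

29

By Lagrange's theorem, ord_59(20) divides φ(59) = 59 − 1 = 58 = 2 · 29.
Divisors of 58: 1, 2, 29, 58.
Check 20^d mod 59 for each divisor in increasing order:
20^1 ≡ 20 (mod 59)
20^2 ≡ 46 (mod 59)
20^29 ≡ 1 (mod 59) ✓
The smallest such exponent is 29, so the order of 20 is 29.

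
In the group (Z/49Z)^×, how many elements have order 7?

6

φ(49) = φ(7^2) = 7·(7−1) = 42 = 2 · 3 · 7.
(Z/49Z)^× is cyclic (|G| = 42); a cyclic group of order m has exactly φ(d) elements of each order d | m, and none otherwise.
7 | 42, and φ(7) = 7 − 1 = 6.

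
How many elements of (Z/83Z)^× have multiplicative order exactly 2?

φ(83) = 83 − 1 = 82 = 2 · 41.
In a cyclic group of order 82, there are φ(d) elements of order d for each divisor d of 82, and zero for non-divisors.
2 | 82, and φ(2) = 2 − 1 = 1.

1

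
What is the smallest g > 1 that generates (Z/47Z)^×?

φ(47) = 47 − 1 = 46 = 2 · 23.
Test candidates g = 2, 3, … against the prime factors q ∈ {2, 23} of φ(47): g is a generator iff g^(46/q) ≢ 1 for every such q.
g = 2: 2^23 ≡ 1 — hits 1, so not a primitive root.
g = 3: 3^23 ≡ 1 — hits 1, so not a primitive root.
g = 4: 4^23 ≡ 1 — hits 1, so not a primitive root.
g = 5: 5^23 ≡ 46; 5^2 ≡ 25 — none is 1, so 5 is a primitive root.
So 5 is the smallest generator of (Z/47Z)^×.

5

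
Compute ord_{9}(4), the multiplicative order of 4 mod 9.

3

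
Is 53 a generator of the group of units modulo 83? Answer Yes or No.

φ(83) = 83 − 1 = 82 = 2 · 41.
Test 53^(82/q) mod 83 for each prime factor q of 82:
53^41 ≡ 82 (mod 83)  [q = 2: ≢ 1 ✓]
53^2 ≡ 70 (mod 83)  [q = 41: ≢ 1 ✓]
Every test exponent gives a nontrivial residue, hence 53 generates the full group.

Yes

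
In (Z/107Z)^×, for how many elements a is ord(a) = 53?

φ(107) = 107 − 1 = 106 = 2 · 53.
(Z/107Z)^× is cyclic (|G| = 106); a cyclic group of order m has exactly φ(d) elements of each order d | m, and none otherwise.
53 | 106, and φ(53) = 53 − 1 = 52.

52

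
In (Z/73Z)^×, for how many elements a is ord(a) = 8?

4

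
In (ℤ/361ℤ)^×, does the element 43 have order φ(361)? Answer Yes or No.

φ(361) = φ(19^2) = 19·(19−1) = 342 = 2 · 3^2 · 19.
43 is a primitive root mod 361 iff 43^(φ(361)/q) ≢ 1 for every prime q | φ(361), i.e. q ∈ {2, 3, 19}.
43^171 ≡ 1 (mod 361)  [q = 2: ≡ 1 ✗]
43^114 ≡ 292 (mod 361)  [q = 3: ≢ 1 ✓]
43^18 ≡ 77 (mod 361)  [q = 19: ≢ 1 ✓]
The check at q = 2 fails, so 43 generates a proper subgroup.

No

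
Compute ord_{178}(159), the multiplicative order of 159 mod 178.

88

Since 159 ∈ (Z/178Z)^×, its order divides φ(178) = φ(2)·φ(89) = 1·88 = 88 = 2^3 · 11.
Divisors of 88: 1, 2, 4, 8, 11, 22, 44, 88.
Evaluate successive powers at the divisors of 88:
159^1 ≡ 159
159^2 ≡ 5
159^4 ≡ 25
159^8 ≡ 91
159^11 ≡ 77
159^22 ≡ 55
159^44 ≡ 177
159^88 ≡ 1
The smallest such exponent is 88, so the order of 159 is 88.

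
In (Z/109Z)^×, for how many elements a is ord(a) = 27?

18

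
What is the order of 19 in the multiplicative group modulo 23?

Since 19 ∈ (Z/23Z)^×, its order divides φ(23) = 23 − 1 = 22 = 2 · 11.
Divisors of 22: 1, 2, 11, 22.
Check 19^d mod 23 for each divisor in increasing order:
19^1 ≡ 19
19^2 ≡ 16
19^11 ≡ 22
19^22 ≡ 1
Hence ord(19) = 22.

22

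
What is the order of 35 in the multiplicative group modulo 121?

110

By Lagrange's theorem, ord_121(35) divides φ(121) = φ(11^2) = 11·(11−1) = 110 = 2 · 5 · 11.
Divisors of 110: 1, 2, 5, 10, 11, 22, 55, 110.
Check 35^d mod 121 for each divisor in increasing order:
35^1 ≡ 35
35^2 ≡ 15
35^5 ≡ 10
35^10 ≡ 100
35^11 ≡ 112
35^22 ≡ 81
35^55 ≡ 120
35^110 ≡ 1
The smallest such exponent is 110, so the order of 35 is 110.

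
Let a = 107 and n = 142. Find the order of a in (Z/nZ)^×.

35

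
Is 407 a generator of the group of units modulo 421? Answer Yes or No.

Yes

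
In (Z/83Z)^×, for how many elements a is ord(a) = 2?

1

φ(83) = 83 − 1 = 82 = 2 · 41.
Since (Z/83Z)^× is cyclic of order 82, the number of elements of order d is φ(d) when d | 82 and 0 otherwise.
2 | 82, and φ(2) = 2 − 1 = 1.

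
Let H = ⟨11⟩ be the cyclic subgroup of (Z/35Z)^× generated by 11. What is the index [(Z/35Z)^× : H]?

8

The order of 11 must divide φ(35) = φ(5·7) = (5−1)·(7−1) = 4·6 = 24 = 2^3 · 3.
Divisors of 24: 1, 2, 3, 4, 6, 8, 12, 24.
Compute 11^d (mod 35) for the divisors d until we hit 1:
11^1 ≡ 11 (mod 35)
11^2 ≡ 16 (mod 35)
11^3 ≡ 1 (mod 35) ✓
So ord_35(11) = 3, hence |⟨11⟩| = 3.
[(Z/35Z)^× : ⟨11⟩] = 24/3 = 8.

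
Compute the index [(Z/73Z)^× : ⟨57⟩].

Since 57 ∈ (Z/73Z)^×, its order divides φ(73) = 73 − 1 = 72 = 2^3 · 3^2.
Divisors of 72: 1, 2, 3, 4, 6, 8, 9, 12, 18, 24, 36, 72.
Check 57^d mod 73 for each divisor in increasing order:
57^1 ≡ 57 (mod 73)
57^2 ≡ 37 (mod 73)
57^3 ≡ 65 (mod 73)
57^4 ≡ 55 (mod 73)
57^6 ≡ 64 (mod 73)
57^8 ≡ 32 (mod 73)
57^9 ≡ 72 (mod 73)
57^12 ≡ 8 (mod 73)
57^18 ≡ 1 (mod 73) ✓
The order of 57 is 18, so the subgroup it generates has 18 elements.
Index = |(Z/73Z)^×| / |⟨57⟩| = 72 / 18 = 4.

4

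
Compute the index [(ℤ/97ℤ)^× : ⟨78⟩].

3

ord(78) | φ(97) = 97 − 1 = 96 = 2^5 · 3.
Divisors of 96: 1, 2, 3, 4, 6, 8, 12, 16, 24, 32, 48, 96.
Compute 78^d (mod 97) for the divisors d until we hit 1:
78^1 ≡ 78 (mod 97)
78^2 ≡ 70 (mod 97)
78^3 ≡ 28 (mod 97)
78^4 ≡ 50 (mod 97)
78^6 ≡ 8 (mod 97)
78^8 ≡ 75 (mod 97)
78^12 ≡ 64 (mod 97)
78^16 ≡ 96 (mod 97)
78^24 ≡ 22 (mod 97)
78^32 ≡ 1 (mod 97) ✓
So ord_97(78) = 32, hence |⟨78⟩| = 32.
The index is φ(97) / ord(78) = 96 / 32 = 3.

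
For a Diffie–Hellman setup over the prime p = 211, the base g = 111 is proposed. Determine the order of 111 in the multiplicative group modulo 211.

30

Since 111 ∈ (Z/211Z)^×, its order divides φ(211) = 211 − 1 = 210 = 2 · 3 · 5 · 7.
Divisors of 210: 1, 2, 3, 5, 6, 7, 10, 14, 15, 21, 30, 35, 42, 70, 105, 210.
Evaluate successive powers at the divisors of 210:
111^1 ≡ 111 (mod 211)
111^2 ≡ 83 (mod 211)
111^3 ≡ 140 (mod 211)
111^5 ≡ 15 (mod 211)
111^6 ≡ 188 (mod 211)
111^7 ≡ 190 (mod 211)
111^10 ≡ 14 (mod 211)
111^14 ≡ 19 (mod 211)
111^15 ≡ 210 (mod 211)
111^21 ≡ 23 (mod 211)
111^30 ≡ 1 (mod 211) ✓
Therefore the multiplicative order of 111 modulo 211 is 30.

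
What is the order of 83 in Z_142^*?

35

ord(83) | φ(142) = φ(2)·φ(71) = 1·70 = 70 = 2 · 5 · 7.
Divisors of 70: 1, 2, 5, 7, 10, 14, 35, 70.
Test each divisor d:
83^1 ≡ 83 (mod 142)
83^2 ≡ 73 (mod 142)
83^5 ≡ 119 (mod 142)
83^7 ≡ 25 (mod 142)
83^10 ≡ 103 (mod 142)
83^14 ≡ 57 (mod 142)
83^35 ≡ 1 (mod 142) ✓
Therefore the multiplicative order of 83 modulo 142 is 35.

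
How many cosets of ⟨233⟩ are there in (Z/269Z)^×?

2

By Lagrange's theorem, ord_269(233) divides φ(269) = 269 − 1 = 268 = 2^2 · 67.
Divisors of 268: 1, 2, 4, 67, 134, 268.
Compute 233^d (mod 269) for the divisors d until we hit 1:
233^1 ≡ 233
233^2 ≡ 220
233^4 ≡ 249
233^67 ≡ 268
233^134 ≡ 1
So ord_269(233) = 134, hence |⟨233⟩| = 134.
The index is φ(269) / ord(233) = 268 / 134 = 2.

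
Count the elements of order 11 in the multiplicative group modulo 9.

0

φ(9) = φ(3^2) = 3·(3−1) = 6 = 2 · 3.
Since (Z/9Z)^× is cyclic of order 6, the number of elements of order d is φ(d) when d | 6 and 0 otherwise.
Since 11 ∤ 6, the count is 0.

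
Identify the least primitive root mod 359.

φ(359) = 359 − 1 = 358 = 2 · 179.
Test candidates g = 2, 3, … against the prime factors q ∈ {2, 179} of φ(359): g is a generator iff g^(358/q) ≢ 1 for every such q.
g = 2: 2^179 ≡ 1 — hits 1, so not a primitive root.
g = 3: 3^179 ≡ 1 — hits 1, so not a primitive root.
g = 4: 4^179 ≡ 1 — hits 1, so not a primitive root.
g = 5: 5^179 ≡ 1 — hits 1, so not a primitive root.
g = 6: 6^179 ≡ 1 — hits 1, so not a primitive root.
g = 7: 7^179 ≡ 358; 7^2 ≡ 49 — none is 1, so 7 is a primitive root.
Hence the least primitive root of 359 is 7.

7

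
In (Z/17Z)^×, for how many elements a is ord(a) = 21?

0

φ(17) = 17 − 1 = 16 = 2^4.
In a cyclic group of order 16, there are φ(d) elements of order d for each divisor d of 16, and zero for non-divisors.
Here 16 is not a multiple of 21, so there are no elements of order 21.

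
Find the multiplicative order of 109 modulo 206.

By Lagrange's theorem, ord_206(109) divides φ(206) = φ(2)·φ(103) = 1·102 = 102 = 2 · 3 · 17.
Divisors of 102: 1, 2, 3, 6, 17, 34, 51, 102.
Compute 109^d (mod 206) for the divisors d until we hit 1:
109^1 ≡ 109
109^2 ≡ 139
109^3 ≡ 113
109^6 ≡ 203
109^17 ≡ 47
109^34 ≡ 149
109^51 ≡ 205
109^102 ≡ 1
Therefore the multiplicative order of 109 modulo 206 is 102.

102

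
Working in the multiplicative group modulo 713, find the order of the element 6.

By Lagrange's theorem, ord_713(6) divides φ(713) = φ(23·31) = (23−1)·(31−1) = 22·30 = 660 = 2^2 · 3 · 5 · 11.
Divisors of 660: 1, 2, 3, 4, 5, 6, 10, 11, 12, 15, 20, 22, 30, 33, 44, 55, 60, 66, 110, 132, 165, 220, 330, 660.
Evaluate successive powers at the divisors of 660:
6^1 ≡ 6 (mod 713)
6^2 ≡ 36 (mod 713)
6^3 ≡ 216 (mod 713)
6^4 ≡ 583 (mod 713)
6^5 ≡ 646 (mod 713)
6^6 ≡ 311 (mod 713)
6^10 ≡ 211 (mod 713)
6^11 ≡ 553 (mod 713)
6^12 ≡ 466 (mod 713)
6^15 ≡ 123 (mod 713)
6^20 ≡ 315 (mod 713)
6^22 ≡ 645 (mod 713)
6^30 ≡ 156 (mod 713)
6^33 ≡ 185 (mod 713)
6^44 ≡ 346 (mod 713)
6^55 ≡ 254 (mod 713)
6^60 ≡ 94 (mod 713)
6^66 ≡ 1 (mod 713) ✓
Therefore the multiplicative order of 6 modulo 713 is 66.

66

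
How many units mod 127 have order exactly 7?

6

φ(127) = 127 − 1 = 126 = 2 · 3^2 · 7.
(Z/127Z)^× is cyclic (|G| = 126); a cyclic group of order m has exactly φ(d) elements of each order d | m, and none otherwise.
7 | 126, and φ(7) = 7 − 1 = 6.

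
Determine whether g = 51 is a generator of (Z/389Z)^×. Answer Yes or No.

φ(389) = 389 − 1 = 388 = 2^2 · 97.
Test 51^(388/q) mod 389 for each prime factor q of 388:
51^194 ≡ 388 (mod 389)  [q = 2: ≢ 1 ✓]
51^4 ≡ 102 (mod 389)  [q = 97: ≢ 1 ✓]
Every test exponent gives a nontrivial residue, hence 51 generates the full group.

Yes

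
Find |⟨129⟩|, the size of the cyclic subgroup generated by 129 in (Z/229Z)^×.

The order of 129 must divide φ(229) = 229 − 1 = 228 = 2^2 · 3 · 19.
Divisors of 228: 1, 2, 3, 4, 6, 12, 19, 38, 57, 76, 114, 228.
Test each divisor d:
129^1 ≡ 129
129^2 ≡ 153
129^3 ≡ 43
129^4 ≡ 51
129^6 ≡ 17
129^12 ≡ 60
129^19 ≡ 134
129^38 ≡ 94
129^57 ≡ 1
Therefore the multiplicative order of 129 modulo 229 is 57.

57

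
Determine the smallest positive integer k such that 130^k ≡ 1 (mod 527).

48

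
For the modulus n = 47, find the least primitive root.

φ(47) = 47 − 1 = 46 = 2 · 23.
Test candidates g = 2, 3, … against the prime factors q ∈ {2, 23} of φ(47): g is a generator iff g^(46/q) ≢ 1 for every such q.
g = 2: 2^23 ≡ 1 — hits 1, so not a primitive root.
g = 3: 3^23 ≡ 1 — hits 1, so not a primitive root.
g = 4: 4^23 ≡ 1 — hits 1, so not a primitive root.
g = 5: 5^23 ≡ 46; 5^2 ≡ 25 — none is 1, so 5 is a primitive root.
Hence the least primitive root of 47 is 5.

5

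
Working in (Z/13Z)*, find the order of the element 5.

4

ord(5) | φ(13) = 13 − 1 = 12 = 2^2 · 3.
Divisors of 12: 1, 2, 3, 4, 6, 12.
Test each divisor d:
5^1 ≡ 5 (mod 13)
5^2 ≡ 12 (mod 13)
5^3 ≡ 8 (mod 13)
5^4 ≡ 1 (mod 13) ✓
The smallest such exponent is 4, so the order of 5 is 4.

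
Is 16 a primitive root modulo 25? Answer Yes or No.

φ(25) = φ(5^2) = 5·(5−1) = 20 = 2^2 · 5.
It suffices to check that the order of 16 is not a proper divisor of 20: compute 16^(20/q) for q ∈ {2, 5}.
16^10 ≡ 1 (mod 25)  [q = 2: ≡ 1 ✗]
16^4 ≡ 11 (mod 25)  [q = 5: ≢ 1 ✓]
Since 16^10 ≡ 1, the order of 16 divides 10 < 20, so 16 is not a primitive root.

No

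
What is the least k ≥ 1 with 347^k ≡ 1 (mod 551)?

By Lagrange's theorem, ord_551(347) divides φ(551) = φ(19·29) = (19−1)·(29−1) = 18·28 = 504 = 2^3 · 3^2 · 7.
Divisors of 504: 1, 2, 3, 4, 6, 7, 8, 9, 12, 14, 18, 21, 24, 28, 36, 42, 56, 63, 72, 84, 126, 168, 252, 504.
Evaluate successive powers at the divisors of 504:
347^1 ≡ 347 (mod 551)
347^2 ≡ 291 (mod 551)
347^3 ≡ 144 (mod 551)
347^4 ≡ 378 (mod 551)
347^6 ≡ 349 (mod 551)
347^7 ≡ 434 (mod 551)
347^8 ≡ 175 (mod 551)
347^9 ≡ 115 (mod 551)
347^12 ≡ 30 (mod 551)
347^14 ≡ 465 (mod 551)
347^18 ≡ 1 (mod 551) ✓
The smallest such exponent is 18, so the order of 347 is 18.

18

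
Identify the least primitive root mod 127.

3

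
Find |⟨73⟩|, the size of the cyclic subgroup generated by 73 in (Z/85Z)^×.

16

ord(73) | φ(85) = φ(5·17) = (5−1)·(17−1) = 4·16 = 64 = 2^6.
Divisors of 64: 1, 2, 4, 8, 16, 32, 64.
Compute 73^d (mod 85) for the divisors d until we hit 1:
73^1 ≡ 73 (mod 85)
73^2 ≡ 59 (mod 85)
73^4 ≡ 81 (mod 85)
73^8 ≡ 16 (mod 85)
73^16 ≡ 1 (mod 85) ✓
Therefore the multiplicative order of 73 modulo 85 is 16.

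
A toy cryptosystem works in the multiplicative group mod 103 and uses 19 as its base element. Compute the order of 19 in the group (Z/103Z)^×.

ord(19) | φ(103) = 103 − 1 = 102 = 2 · 3 · 17.
Divisors of 102: 1, 2, 3, 6, 17, 34, 51, 102.
Compute 19^d (mod 103) for the divisors d until we hit 1:
19^1 ≡ 19
19^2 ≡ 52
19^3 ≡ 61
19^6 ≡ 13
19^17 ≡ 56
19^34 ≡ 46
19^51 ≡ 1
So ord_103(19) = 51.

51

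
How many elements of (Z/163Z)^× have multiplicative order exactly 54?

18

φ(163) = 163 − 1 = 162 = 2 · 3^4.
Since (Z/163Z)^× is cyclic of order 162, the number of elements of order d is φ(d) when d | 162 and 0 otherwise.
54 = 2 · 3^3 divides 162, and φ(54) = 18.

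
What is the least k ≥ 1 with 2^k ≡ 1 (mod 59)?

ord(2) | φ(59) = 59 − 1 = 58 = 2 · 29.
Divisors of 58: 1, 2, 29, 58.
Compute 2^d (mod 59) for the divisors d until we hit 1:
2^1 ≡ 2 (mod 59)
2^2 ≡ 4 (mod 59)
2^29 ≡ 58 (mod 59)
2^58 ≡ 1 (mod 59) ✓
Therefore the multiplicative order of 2 modulo 59 is 58.

58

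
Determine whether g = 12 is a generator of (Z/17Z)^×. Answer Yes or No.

Yes

φ(17) = 17 − 1 = 16 = 2^4.
Test 12^(16/q) mod 17 for each prime factor q of 16:
12^8 ≡ 16 (mod 17)  [q = 2: ≢ 1 ✓]
None equal 1, so ord_17(12) = 16: 12 is a primitive root.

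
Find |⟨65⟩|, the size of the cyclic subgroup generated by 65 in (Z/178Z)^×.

88

By Lagrange's theorem, ord_178(65) divides φ(178) = φ(2)·φ(89) = 1·88 = 88 = 2^3 · 11.
Divisors of 88: 1, 2, 4, 8, 11, 22, 44, 88.
Test each divisor d:
65^1 ≡ 65 (mod 178)
65^2 ≡ 131 (mod 178)
65^4 ≡ 73 (mod 178)
65^8 ≡ 167 (mod 178)
65^11 ≡ 141 (mod 178)
65^22 ≡ 123 (mod 178)
65^44 ≡ 177 (mod 178)
65^88 ≡ 1 (mod 178) ✓
Therefore the multiplicative order of 65 modulo 178 is 88.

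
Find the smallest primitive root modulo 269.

2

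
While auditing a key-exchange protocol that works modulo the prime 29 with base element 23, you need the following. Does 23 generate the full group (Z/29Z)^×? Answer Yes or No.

No

φ(29) = 29 − 1 = 28 = 2^2 · 7.
Test 23^(28/q) mod 29 for each prime factor q of 28:
23^14 ≡ 1 (mod 29)  [q = 2: ≡ 1 ✗]
23^4 ≡ 20 (mod 29)  [q = 7: ≢ 1 ✓]
23^14 ≡ 1 shows ord(23) | 14, strictly less than φ(29); not a primitive root.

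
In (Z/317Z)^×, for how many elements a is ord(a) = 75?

0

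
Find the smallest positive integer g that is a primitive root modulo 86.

3

φ(86) = φ(2)·φ(43) = 1·42 = 42 = 2 · 3 · 7.
g is a primitive root iff g^(42/q) ≢ 1 (mod 86) for each prime q ∈ {2, 3, 7}.
g = 2: gcd(2, 86) = 2 > 1, not a unit — skip.
g = 3: 3^21 ≡ 85; 3^14 ≡ 79; 3^6 ≡ 41 — none is 1, so 3 is a primitive root.
So 3 is the smallest generator of (Z/86Z)^×.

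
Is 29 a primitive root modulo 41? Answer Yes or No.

Yes

φ(41) = 41 − 1 = 40 = 2^3 · 5.
It suffices to check that the order of 29 is not a proper divisor of 40: compute 29^(40/q) for q ∈ {2, 5}.
29^20 ≡ 40 (mod 41)  [q = 2: ≢ 1 ✓]
29^8 ≡ 18 (mod 41)  [q = 5: ≢ 1 ✓]
Every test exponent gives a nontrivial residue, hence 29 generates the full group.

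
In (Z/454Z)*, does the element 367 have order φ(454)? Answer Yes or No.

φ(454) = φ(2)·φ(227) = 1·226 = 226 = 2 · 113.
It suffices to check that the order of 367 is not a proper divisor of 226: compute 367^(226/q) for q ∈ {2, 113}.
367^113 ≡ 453 (mod 454)  [q = 2: ≢ 1 ✓]
367^2 ≡ 305 (mod 454)  [q = 113: ≢ 1 ✓]
All checks pass, so 367 has order 226 and is a primitive root modulo 454.

Yes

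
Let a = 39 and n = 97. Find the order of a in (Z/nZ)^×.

Since 39 ∈ (Z/97Z)^×, its order divides φ(97) = 97 − 1 = 96 = 2^5 · 3.
Divisors of 96: 1, 2, 3, 4, 6, 8, 12, 16, 24, 32, 48, 96.
Compute 39^d (mod 97) for the divisors d until we hit 1:
39^1 ≡ 39
39^2 ≡ 66
39^3 ≡ 52
39^4 ≡ 88
39^6 ≡ 85
39^8 ≡ 81
39^12 ≡ 47
39^16 ≡ 62
39^24 ≡ 75
39^32 ≡ 61
39^48 ≡ 96
39^96 ≡ 1
So ord_97(39) = 96.

96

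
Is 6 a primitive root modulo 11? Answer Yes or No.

Yes

φ(11) = 11 − 1 = 10 = 2 · 5.
It suffices to check that the order of 6 is not a proper divisor of 10: compute 6^(10/q) for q ∈ {2, 5}.
6^5 ≡ 10 (mod 11)  [q = 2: ≢ 1 ✓]
6^2 ≡ 3 (mod 11)  [q = 5: ≢ 1 ✓]
None equal 1, so ord_11(6) = 10: 6 is a primitive root.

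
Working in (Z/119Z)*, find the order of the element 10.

48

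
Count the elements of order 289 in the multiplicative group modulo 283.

0

φ(283) = 283 − 1 = 282 = 2 · 3 · 47.
(Z/283Z)^× is cyclic (|G| = 282); a cyclic group of order m has exactly φ(d) elements of each order d | m, and none otherwise.
Since 289 ∤ 282, the count is 0.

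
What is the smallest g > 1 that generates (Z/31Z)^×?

3

φ(31) = 31 − 1 = 30 = 2 · 3 · 5.
Test candidates g = 2, 3, … against the prime factors q ∈ {2, 3, 5} of φ(31): g is a generator iff g^(30/q) ≢ 1 for every such q.
g = 2: 2^15 ≡ 1 — hits 1, so not a primitive root.
g = 3: 3^15 ≡ 30; 3^10 ≡ 25; 3^6 ≡ 16 — none is 1, so 3 is a primitive root.
Hence the least primitive root of 31 is 3.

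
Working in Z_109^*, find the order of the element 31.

54

Since 31 ∈ (Z/109Z)^×, its order divides φ(109) = 109 − 1 = 108 = 2^2 · 3^3.
Divisors of 108: 1, 2, 3, 4, 6, 9, 12, 18, 27, 36, 54, 108.
Test each divisor d:
31^1 ≡ 31 (mod 109)
31^2 ≡ 89 (mod 109)
31^3 ≡ 34 (mod 109)
31^4 ≡ 73 (mod 109)
31^6 ≡ 66 (mod 109)
31^9 ≡ 64 (mod 109)
31^12 ≡ 105 (mod 109)
31^18 ≡ 63 (mod 109)
31^27 ≡ 108 (mod 109)
31^36 ≡ 45 (mod 109)
31^54 ≡ 1 (mod 109) ✓
The smallest such exponent is 54, so the order of 31 is 54.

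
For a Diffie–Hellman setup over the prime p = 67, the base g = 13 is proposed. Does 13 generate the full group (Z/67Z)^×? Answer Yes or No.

φ(67) = 67 − 1 = 66 = 2 · 3 · 11.
It suffices to check that the order of 13 is not a proper divisor of 66: compute 13^(66/q) for q ∈ {2, 3, 11}.
13^33 ≡ 66 (mod 67)  [q = 2: ≢ 1 ✓]
13^22 ≡ 37 (mod 67)  [q = 3: ≢ 1 ✓]
13^6 ≡ 62 (mod 67)  [q = 11: ≢ 1 ✓]
None equal 1, so ord_67(13) = 66: 13 is a primitive root.

Yes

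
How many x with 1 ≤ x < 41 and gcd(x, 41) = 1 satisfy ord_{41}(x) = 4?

2

φ(41) = 41 − 1 = 40 = 2^3 · 5.
In a cyclic group of order 40, there are φ(d) elements of order d for each divisor d of 40, and zero for non-divisors.
4 = 2^2 divides 40, and φ(4) = 2.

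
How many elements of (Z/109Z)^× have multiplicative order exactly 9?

6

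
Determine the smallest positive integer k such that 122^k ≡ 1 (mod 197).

196

ord(122) | φ(197) = 197 − 1 = 196 = 2^2 · 7^2.
Divisors of 196: 1, 2, 4, 7, 14, 28, 49, 98, 196.
Evaluate successive powers at the divisors of 196:
122^1 ≡ 122
122^2 ≡ 109
122^4 ≡ 61
122^7 ≡ 129
122^14 ≡ 93
122^28 ≡ 178
122^49 ≡ 183
122^98 ≡ 196
122^196 ≡ 1
So ord_197(122) = 196.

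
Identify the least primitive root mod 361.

2

φ(361) = φ(19^2) = 19·(19−1) = 342 = 2 · 3^2 · 19.
g is a primitive root iff g^(342/q) ≢ 1 (mod 361) for each prime q ∈ {2, 3, 19}.
g = 2: 2^171 ≡ 360; 2^114 ≡ 292; 2^18 ≡ 58 — none is 1, so 2 is a primitive root.
So 2 is the smallest generator of (Z/361Z)^×.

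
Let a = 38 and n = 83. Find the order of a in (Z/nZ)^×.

41

By Lagrange's theorem, ord_83(38) divides φ(83) = 83 − 1 = 82 = 2 · 41.
Divisors of 82: 1, 2, 41, 82.
Test each divisor d:
38^1 ≡ 38 (mod 83)
38^2 ≡ 33 (mod 83)
38^41 ≡ 1 (mod 83) ✓
Therefore the multiplicative order of 38 modulo 83 is 41.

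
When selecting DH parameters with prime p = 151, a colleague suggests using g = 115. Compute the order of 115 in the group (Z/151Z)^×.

Since 115 ∈ (Z/151Z)^×, its order divides φ(151) = 151 − 1 = 150 = 2 · 3 · 5^2.
Divisors of 150: 1, 2, 3, 5, 6, 10, 15, 25, 30, 50, 75, 150.
Evaluate successive powers at the divisors of 150:
115^1 ≡ 115
115^2 ≡ 88
115^3 ≡ 3
115^5 ≡ 113
115^6 ≡ 9
115^10 ≡ 85
115^15 ≡ 92
115^25 ≡ 119
115^30 ≡ 8
115^50 ≡ 118
115^75 ≡ 150
115^150 ≡ 1
Therefore the multiplicative order of 115 modulo 151 is 150.

150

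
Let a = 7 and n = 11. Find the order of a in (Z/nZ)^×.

The order of 7 must divide φ(11) = 11 − 1 = 10 = 2 · 5.
Divisors of 10: 1, 2, 5, 10.
Evaluate successive powers at the divisors of 10:
7^1 ≡ 7 (mod 11)
7^2 ≡ 5 (mod 11)
7^5 ≡ 10 (mod 11)
7^10 ≡ 1 (mod 11) ✓
So ord_11(7) = 10.

10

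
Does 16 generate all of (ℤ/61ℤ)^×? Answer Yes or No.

φ(61) = 61 − 1 = 60 = 2^2 · 3 · 5.
16 is a primitive root mod 61 iff 16^(φ(61)/q) ≢ 1 for every prime q | φ(61), i.e. q ∈ {2, 3, 5}.
16^30 ≡ 1 (mod 61)  [q = 2: ≡ 1 ✗]
16^20 ≡ 47 (mod 61)  [q = 3: ≢ 1 ✓]
16^12 ≡ 34 (mod 61)  [q = 5: ≢ 1 ✓]
Since 16^30 ≡ 1, the order of 16 divides 30 < 60, so 16 is not a primitive root.

No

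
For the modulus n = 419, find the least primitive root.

φ(419) = 419 − 1 = 418 = 2 · 11 · 19.
Test candidates g = 2, 3, … against the prime factors q ∈ {2, 11, 19} of φ(419): g is a generator iff g^(418/q) ≢ 1 for every such q.
g = 2: 2^209 ≡ 418; 2^38 ≡ 334; 2^22 ≡ 114 — none is 1, so 2 is a primitive root.
So 2 is the smallest generator of (Z/419Z)^×.

2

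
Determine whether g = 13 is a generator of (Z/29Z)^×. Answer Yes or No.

No

φ(29) = 29 − 1 = 28 = 2^2 · 7.
An element g generates (Z/29Z)^× iff g^(28/q) ≢ 1 (mod 29) for each prime q ∈ {2, 7}.
13^14 ≡ 1 (mod 29)  [q = 2: ≡ 1 ✗]
13^4 ≡ 25 (mod 29)  [q = 7: ≢ 1 ✓]
The check at q = 2 fails, so 13 generates a proper subgroup.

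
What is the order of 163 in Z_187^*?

80

The order of 163 must divide φ(187) = φ(11·17) = (11−1)·(17−1) = 10·16 = 160 = 2^5 · 5.
Divisors of 160: 1, 2, 4, 5, 8, 10, 16, 20, 32, 40, 80, 160.
Test each divisor d:
163^1 ≡ 163 (mod 187)
163^2 ≡ 15 (mod 187)
163^4 ≡ 38 (mod 187)
163^5 ≡ 23 (mod 187)
163^8 ≡ 135 (mod 187)
163^10 ≡ 155 (mod 187)
163^16 ≡ 86 (mod 187)
163^20 ≡ 89 (mod 187)
163^32 ≡ 103 (mod 187)
163^40 ≡ 67 (mod 187)
163^80 ≡ 1 (mod 187) ✓
Therefore the multiplicative order of 163 modulo 187 is 80.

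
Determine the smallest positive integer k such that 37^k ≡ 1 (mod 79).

78

ord(37) | φ(79) = 79 − 1 = 78 = 2 · 3 · 13.
Divisors of 78: 1, 2, 3, 6, 13, 26, 39, 78.
Check 37^d mod 79 for each divisor in increasing order:
37^1 ≡ 37 (mod 79)
37^2 ≡ 26 (mod 79)
37^3 ≡ 14 (mod 79)
37^6 ≡ 38 (mod 79)
37^13 ≡ 24 (mod 79)
37^26 ≡ 23 (mod 79)
37^39 ≡ 78 (mod 79)
37^78 ≡ 1 (mod 79) ✓
The smallest such exponent is 78, so the order of 37 is 78.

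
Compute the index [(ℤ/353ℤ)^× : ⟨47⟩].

By Lagrange's theorem, ord_353(47) divides φ(353) = 353 − 1 = 352 = 2^5 · 11.
Divisors of 352: 1, 2, 4, 8, 11, 16, 22, 32, 44, 88, 176, 352.
Compute 47^d (mod 353) for the divisors d until we hit 1:
47^1 ≡ 47 (mod 353)
47^2 ≡ 91 (mod 353)
47^4 ≡ 162 (mod 353)
47^8 ≡ 122 (mod 353)
47^11 ≡ 60 (mod 353)
47^16 ≡ 58 (mod 353)
47^22 ≡ 70 (mod 353)
47^32 ≡ 187 (mod 353)
47^44 ≡ 311 (mod 353)
47^88 ≡ 352 (mod 353)
47^176 ≡ 1 (mod 353) ✓
Thus |⟨47⟩| = ord(47) = 176.
Index = |(Z/353Z)^×| / |⟨47⟩| = 352 / 176 = 2.

2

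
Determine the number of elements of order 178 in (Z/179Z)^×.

φ(179) = 179 − 1 = 178 = 2 · 89.
Since (Z/179Z)^× is cyclic of order 178, the number of elements of order d is φ(d) when d | 178 and 0 otherwise.
178 = 2 · 89 divides 178, and φ(178) = 88.

88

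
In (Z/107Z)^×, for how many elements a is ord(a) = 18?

0

φ(107) = 107 − 1 = 106 = 2 · 53.
(Z/107Z)^× is cyclic (|G| = 106); a cyclic group of order m has exactly φ(d) elements of each order d | m, and none otherwise.
Since 18 ∤ 106, the count is 0.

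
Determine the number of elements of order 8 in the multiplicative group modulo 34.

4

φ(34) = φ(2)·φ(17) = 1·16 = 16 = 2^4.
(Z/34Z)^× is cyclic (|G| = 16); a cyclic group of order m has exactly φ(d) elements of each order d | m, and none otherwise.
8 = 2^3 divides 16, and φ(8) = 4.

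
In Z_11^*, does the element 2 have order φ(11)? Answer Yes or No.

Yes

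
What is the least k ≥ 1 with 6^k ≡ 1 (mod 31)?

6

Since 6 ∈ (Z/31Z)^×, its order divides φ(31) = 31 − 1 = 30 = 2 · 3 · 5.
Divisors of 30: 1, 2, 3, 5, 6, 10, 15, 30.
Test each divisor d:
6^1 ≡ 6
6^2 ≡ 5
6^3 ≡ 30
6^5 ≡ 26
6^6 ≡ 1
Therefore the multiplicative order of 6 modulo 31 is 6.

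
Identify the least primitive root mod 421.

2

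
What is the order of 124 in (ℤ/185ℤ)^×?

36

ord(124) | φ(185) = φ(5·37) = (5−1)·(37−1) = 4·36 = 144 = 2^4 · 3^2.
Divisors of 144: 1, 2, 3, 4, 6, 8, 9, 12, 16, 18, 24, 36, 48, 72, 144.
Compute 124^d (mod 185) for the divisors d until we hit 1:
124^1 ≡ 124 (mod 185)
124^2 ≡ 21 (mod 185)
124^3 ≡ 14 (mod 185)
124^4 ≡ 71 (mod 185)
124^6 ≡ 11 (mod 185)
124^8 ≡ 46 (mod 185)
124^9 ≡ 154 (mod 185)
124^12 ≡ 121 (mod 185)
124^16 ≡ 81 (mod 185)
124^18 ≡ 36 (mod 185)
124^24 ≡ 26 (mod 185)
124^36 ≡ 1 (mod 185) ✓
Therefore the multiplicative order of 124 modulo 185 is 36.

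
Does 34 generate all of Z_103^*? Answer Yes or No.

No

φ(103) = 103 − 1 = 102 = 2 · 3 · 17.
34 is a primitive root mod 103 iff 34^(φ(103)/q) ≢ 1 for every prime q | φ(103), i.e. q ∈ {2, 3, 17}.
34^51 ≡ 1 (mod 103)  [q = 2: ≡ 1 ✗]
34^34 ≡ 1 (mod 103)  [q = 3: ≡ 1 ✗]
34^6 ≡ 13 (mod 103)  [q = 17: ≢ 1 ✓]
34^51 ≡ 1 shows ord(34) | 51, strictly less than φ(103); not a primitive root.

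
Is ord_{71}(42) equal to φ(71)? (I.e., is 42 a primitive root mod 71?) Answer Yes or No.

φ(71) = 71 − 1 = 70 = 2 · 5 · 7.
It suffices to check that the order of 42 is not a proper divisor of 70: compute 42^(70/q) for q ∈ {2, 5, 7}.
42^35 ≡ 70 (mod 71)  [q = 2: ≢ 1 ✓]
42^14 ≡ 57 (mod 71)  [q = 5: ≢ 1 ✓]
42^10 ≡ 48 (mod 71)  [q = 7: ≢ 1 ✓]
None equal 1, so ord_71(42) = 70: 42 is a primitive root.

Yes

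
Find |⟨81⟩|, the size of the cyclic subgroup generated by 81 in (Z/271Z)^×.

15

ord(81) | φ(271) = 271 − 1 = 270 = 2 · 3^3 · 5.
Divisors of 270: 1, 2, 3, 5, 6, 9, 10, 15, 18, 27, 30, 45, 54, 90, 135, 270.
Test each divisor d:
81^1 ≡ 81
81^2 ≡ 57
81^3 ≡ 10
81^5 ≡ 28
81^6 ≡ 100
81^9 ≡ 187
81^10 ≡ 242
81^15 ≡ 1
The smallest such exponent is 15, so the order of 81 is 15.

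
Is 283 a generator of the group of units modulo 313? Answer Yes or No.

No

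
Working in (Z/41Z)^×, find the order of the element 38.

8

ord(38) | φ(41) = 41 − 1 = 40 = 2^3 · 5.
Divisors of 40: 1, 2, 4, 5, 8, 10, 20, 40.
Compute 38^d (mod 41) for the divisors d until we hit 1:
38^1 ≡ 38 (mod 41)
38^2 ≡ 9 (mod 41)
38^4 ≡ 40 (mod 41)
38^5 ≡ 3 (mod 41)
38^8 ≡ 1 (mod 41) ✓
Therefore the multiplicative order of 38 modulo 41 is 8.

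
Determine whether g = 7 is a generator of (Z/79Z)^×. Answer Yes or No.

φ(79) = 79 − 1 = 78 = 2 · 3 · 13.
7 is a primitive root mod 79 iff 7^(φ(79)/q) ≢ 1 for every prime q | φ(79), i.e. q ∈ {2, 3, 13}.
7^39 ≡ 78 (mod 79)  [q = 2: ≢ 1 ✓]
7^26 ≡ 55 (mod 79)  [q = 3: ≢ 1 ✓]
7^6 ≡ 18 (mod 79)  [q = 13: ≢ 1 ✓]
All checks pass, so 7 has order 78 and is a primitive root modulo 79.

Yes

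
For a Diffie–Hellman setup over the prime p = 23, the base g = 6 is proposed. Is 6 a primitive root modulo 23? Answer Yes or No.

φ(23) = 23 − 1 = 22 = 2 · 11.
An element g generates (Z/23Z)^× iff g^(22/q) ≢ 1 (mod 23) for each prime q ∈ {2, 11}.
6^11 ≡ 1 (mod 23)  [q = 2: ≡ 1 ✗]
6^2 ≡ 13 (mod 23)  [q = 11: ≢ 1 ✓]
The check at q = 2 fails, so 6 generates a proper subgroup.

No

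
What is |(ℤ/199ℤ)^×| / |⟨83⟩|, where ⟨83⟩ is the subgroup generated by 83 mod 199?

The order of 83 must divide φ(199) = 199 − 1 = 198 = 2 · 3^2 · 11.
Divisors of 198: 1, 2, 3, 6, 9, 11, 18, 22, 33, 66, 99, 198.
Evaluate successive powers at the divisors of 198:
83^1 ≡ 83 (mod 199)
83^2 ≡ 123 (mod 199)
83^3 ≡ 60 (mod 199)
83^6 ≡ 18 (mod 199)
83^9 ≡ 85 (mod 199)
83^11 ≡ 107 (mod 199)
83^18 ≡ 61 (mod 199)
83^22 ≡ 106 (mod 199)
83^33 ≡ 198 (mod 199)
83^66 ≡ 1 (mod 199) ✓
Thus |⟨83⟩| = ord(83) = 66.
The index is φ(199) / ord(83) = 198 / 66 = 3.

3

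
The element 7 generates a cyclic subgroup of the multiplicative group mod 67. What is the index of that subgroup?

1

The order of 7 must divide φ(67) = 67 − 1 = 66 = 2 · 3 · 11.
Divisors of 66: 1, 2, 3, 6, 11, 22, 33, 66.
Evaluate successive powers at the divisors of 66:
7^1 ≡ 7 (mod 67)
7^2 ≡ 49 (mod 67)
7^3 ≡ 8 (mod 67)
7^6 ≡ 64 (mod 67)
7^11 ≡ 30 (mod 67)
7^22 ≡ 29 (mod 67)
7^33 ≡ 66 (mod 67)
7^66 ≡ 1 (mod 67) ✓
The order of 7 is 66, so the subgroup it generates has 66 elements.
Index = |(Z/67Z)^×| / |⟨7⟩| = 66 / 66 = 1.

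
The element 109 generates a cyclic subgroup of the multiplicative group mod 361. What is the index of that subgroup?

By Lagrange's theorem, ord_361(109) divides φ(361) = φ(19^2) = 19·(19−1) = 342 = 2 · 3^2 · 19.
Divisors of 342: 1, 2, 3, 6, 9, 18, 19, 38, 57, 114, 171, 342.
Check 109^d mod 361 for each divisor in increasing order:
109^1 ≡ 109
109^2 ≡ 329
109^3 ≡ 122
109^6 ≡ 83
109^9 ≡ 18
109^18 ≡ 324
109^19 ≡ 299
109^38 ≡ 234
109^57 ≡ 293
109^114 ≡ 292
109^171 ≡ 360
109^342 ≡ 1
The order of 109 is 342, so the subgroup it generates has 342 elements.
The index is φ(361) / ord(109) = 342 / 342 = 1.

1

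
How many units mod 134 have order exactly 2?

1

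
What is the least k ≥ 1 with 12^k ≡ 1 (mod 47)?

23

ord(12) | φ(47) = 47 − 1 = 46 = 2 · 23.
Divisors of 46: 1, 2, 23, 46.
Check 12^d mod 47 for each divisor in increasing order:
12^1 ≡ 12
12^2 ≡ 3
12^23 ≡ 1
Hence ord(12) = 23.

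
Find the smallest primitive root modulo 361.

2

φ(361) = φ(19^2) = 19·(19−1) = 342 = 2 · 3^2 · 19.
Test candidates g = 2, 3, … against the prime factors q ∈ {2, 3, 19} of φ(361): g is a generator iff g^(342/q) ≢ 1 for every such q.
g = 2: 2^171 ≡ 360; 2^114 ≡ 292; 2^18 ≡ 58 — none is 1, so 2 is a primitive root.
Hence the least primitive root of 361 is 2.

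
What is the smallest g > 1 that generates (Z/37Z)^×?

2

φ(37) = 37 − 1 = 36 = 2^2 · 3^2.
Test candidates g = 2, 3, … against the prime factors q ∈ {2, 3} of φ(37): g is a generator iff g^(36/q) ≢ 1 for every such q.
g = 2: 2^18 ≡ 36; 2^12 ≡ 26 — none is 1, so 2 is a primitive root.
The smallest primitive root modulo 37 is 2.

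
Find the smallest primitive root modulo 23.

5

φ(23) = 23 − 1 = 22 = 2 · 11.
Test candidates g = 2, 3, … against the prime factors q ∈ {2, 11} of φ(23): g is a generator iff g^(22/q) ≢ 1 for every such q.
g = 2: 2^11 ≡ 1 — hits 1, so not a primitive root.
g = 3: 3^11 ≡ 1 — hits 1, so not a primitive root.
g = 4: 4^11 ≡ 1 — hits 1, so not a primitive root.
g = 5: 5^11 ≡ 22; 5^2 ≡ 2 — none is 1, so 5 is a primitive root.
The smallest primitive root modulo 23 is 5.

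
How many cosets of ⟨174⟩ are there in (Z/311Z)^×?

1

ord(174) | φ(311) = 311 − 1 = 310 = 2 · 5 · 31.
Divisors of 310: 1, 2, 5, 10, 31, 62, 155, 310.
Test each divisor d:
174^1 ≡ 174 (mod 311)
174^2 ≡ 109 (mod 311)
174^5 ≡ 77 (mod 311)
174^10 ≡ 20 (mod 311)
174^31 ≡ 275 (mod 311)
174^62 ≡ 52 (mod 311)
174^155 ≡ 310 (mod 311)
174^310 ≡ 1 (mod 311) ✓
So ord_311(174) = 310, hence |⟨174⟩| = 310.
Index = |(Z/311Z)^×| / |⟨174⟩| = 310 / 310 = 1.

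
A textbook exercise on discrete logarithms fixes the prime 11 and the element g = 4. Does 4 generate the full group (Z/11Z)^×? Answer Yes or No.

φ(11) = 11 − 1 = 10 = 2 · 5.
An element g generates (Z/11Z)^× iff g^(10/q) ≢ 1 (mod 11) for each prime q ∈ {2, 5}.
4^5 ≡ 1 (mod 11)  [q = 2: ≡ 1 ✗]
4^2 ≡ 5 (mod 11)  [q = 5: ≢ 1 ✓]
4^5 ≡ 1 shows ord(4) | 5, strictly less than φ(11); not a primitive root.

No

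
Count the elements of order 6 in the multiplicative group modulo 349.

φ(349) = 349 − 1 = 348 = 2^2 · 3 · 29.
In a cyclic group of order 348, there are φ(d) elements of order d for each divisor d of 348, and zero for non-divisors.
6 = 2 · 3 divides 348, and φ(6) = 2.

2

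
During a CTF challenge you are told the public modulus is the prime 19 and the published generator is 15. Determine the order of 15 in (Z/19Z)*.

18

Since 15 ∈ (Z/19Z)^×, its order divides φ(19) = 19 − 1 = 18 = 2 · 3^2.
Divisors of 18: 1, 2, 3, 6, 9, 18.
Compute 15^d (mod 19) for the divisors d until we hit 1:
15^1 ≡ 15
15^2 ≡ 16
15^3 ≡ 12
15^6 ≡ 11
15^9 ≡ 18
15^18 ≡ 1
So ord_19(15) = 18.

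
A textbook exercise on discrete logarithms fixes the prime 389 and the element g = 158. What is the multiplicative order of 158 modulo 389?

388

ord(158) | φ(389) = 389 − 1 = 388 = 2^2 · 97.
Divisors of 388: 1, 2, 4, 97, 194, 388.
Check 158^d mod 389 for each divisor in increasing order:
158^1 ≡ 158
158^2 ≡ 68
158^4 ≡ 345
158^97 ≡ 115
158^194 ≡ 388
158^388 ≡ 1
The smallest such exponent is 388, so the order of 158 is 388.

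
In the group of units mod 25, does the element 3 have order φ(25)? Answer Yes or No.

Yes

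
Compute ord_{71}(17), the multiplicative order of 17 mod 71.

10

The order of 17 must divide φ(71) = 71 − 1 = 70 = 2 · 5 · 7.
Divisors of 70: 1, 2, 5, 7, 10, 14, 35, 70.
Compute 17^d (mod 71) for the divisors d until we hit 1:
17^1 ≡ 17
17^2 ≡ 5
17^5 ≡ 70
17^7 ≡ 66
17^10 ≡ 1
Therefore the multiplicative order of 17 modulo 71 is 10.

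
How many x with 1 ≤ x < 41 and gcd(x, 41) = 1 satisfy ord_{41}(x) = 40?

16

φ(41) = 41 − 1 = 40 = 2^3 · 5.
Since (Z/41Z)^× is cyclic of order 40, the number of elements of order d is φ(d) when d | 40 and 0 otherwise.
40 = 2^3 · 5 divides 40, and φ(40) = 16.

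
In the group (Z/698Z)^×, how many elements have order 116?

56

φ(698) = φ(2)·φ(349) = 1·348 = 348 = 2^2 · 3 · 29.
In a cyclic group of order 348, there are φ(d) elements of order d for each divisor d of 348, and zero for non-divisors.
116 = 2^2 · 29 divides 348, and φ(116) = 56.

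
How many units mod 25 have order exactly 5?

φ(25) = φ(5^2) = 5·(5−1) = 20 = 2^2 · 5.
In a cyclic group of order 20, there are φ(d) elements of order d for each divisor d of 20, and zero for non-divisors.
5 | 20, and φ(5) = 5 − 1 = 4.

4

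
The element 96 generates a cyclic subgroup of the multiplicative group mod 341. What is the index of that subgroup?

10

Since 96 ∈ (Z/341Z)^×, its order divides φ(341) = φ(11·31) = (11−1)·(31−1) = 10·30 = 300 = 2^2 · 3 · 5^2.
Divisors of 300: 1, 2, 3, 4, 5, 6, 10, 12, 15, 20, 25, 30, 50, 60, 75, 100, 150, 300.
Check 96^d mod 341 for each divisor in increasing order:
96^1 ≡ 96 (mod 341)
96^2 ≡ 9 (mod 341)
96^3 ≡ 182 (mod 341)
96^4 ≡ 81 (mod 341)
96^5 ≡ 274 (mod 341)
96^6 ≡ 47 (mod 341)
96^10 ≡ 56 (mod 341)
96^12 ≡ 163 (mod 341)
96^15 ≡ 340 (mod 341)
96^20 ≡ 67 (mod 341)
96^25 ≡ 285 (mod 341)
96^30 ≡ 1 (mod 341) ✓
So ord_341(96) = 30, hence |⟨96⟩| = 30.
The index is φ(341) / ord(96) = 300 / 30 = 10.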